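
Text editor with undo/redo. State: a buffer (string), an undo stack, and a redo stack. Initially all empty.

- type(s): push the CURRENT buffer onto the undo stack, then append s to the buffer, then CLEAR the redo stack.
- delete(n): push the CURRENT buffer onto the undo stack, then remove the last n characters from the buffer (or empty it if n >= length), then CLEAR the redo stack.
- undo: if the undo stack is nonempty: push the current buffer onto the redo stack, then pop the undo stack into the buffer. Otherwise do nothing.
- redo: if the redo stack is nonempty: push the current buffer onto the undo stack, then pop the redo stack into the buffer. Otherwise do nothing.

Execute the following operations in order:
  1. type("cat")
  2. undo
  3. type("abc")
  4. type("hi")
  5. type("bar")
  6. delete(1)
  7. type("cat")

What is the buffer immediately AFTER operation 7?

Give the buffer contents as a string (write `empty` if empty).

After op 1 (type): buf='cat' undo_depth=1 redo_depth=0
After op 2 (undo): buf='(empty)' undo_depth=0 redo_depth=1
After op 3 (type): buf='abc' undo_depth=1 redo_depth=0
After op 4 (type): buf='abchi' undo_depth=2 redo_depth=0
After op 5 (type): buf='abchibar' undo_depth=3 redo_depth=0
After op 6 (delete): buf='abchiba' undo_depth=4 redo_depth=0
After op 7 (type): buf='abchibacat' undo_depth=5 redo_depth=0

Answer: abchibacat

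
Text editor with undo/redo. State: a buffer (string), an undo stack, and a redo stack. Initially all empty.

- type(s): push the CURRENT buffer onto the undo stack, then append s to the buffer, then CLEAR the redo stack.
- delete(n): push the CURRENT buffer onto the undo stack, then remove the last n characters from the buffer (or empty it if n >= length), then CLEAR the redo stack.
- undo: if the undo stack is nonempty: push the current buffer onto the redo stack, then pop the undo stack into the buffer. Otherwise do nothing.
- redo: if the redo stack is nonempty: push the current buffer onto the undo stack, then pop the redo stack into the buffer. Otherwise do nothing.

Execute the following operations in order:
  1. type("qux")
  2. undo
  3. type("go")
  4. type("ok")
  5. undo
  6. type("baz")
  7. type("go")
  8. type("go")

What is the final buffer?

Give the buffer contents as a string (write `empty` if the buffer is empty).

After op 1 (type): buf='qux' undo_depth=1 redo_depth=0
After op 2 (undo): buf='(empty)' undo_depth=0 redo_depth=1
After op 3 (type): buf='go' undo_depth=1 redo_depth=0
After op 4 (type): buf='gook' undo_depth=2 redo_depth=0
After op 5 (undo): buf='go' undo_depth=1 redo_depth=1
After op 6 (type): buf='gobaz' undo_depth=2 redo_depth=0
After op 7 (type): buf='gobazgo' undo_depth=3 redo_depth=0
After op 8 (type): buf='gobazgogo' undo_depth=4 redo_depth=0

Answer: gobazgogo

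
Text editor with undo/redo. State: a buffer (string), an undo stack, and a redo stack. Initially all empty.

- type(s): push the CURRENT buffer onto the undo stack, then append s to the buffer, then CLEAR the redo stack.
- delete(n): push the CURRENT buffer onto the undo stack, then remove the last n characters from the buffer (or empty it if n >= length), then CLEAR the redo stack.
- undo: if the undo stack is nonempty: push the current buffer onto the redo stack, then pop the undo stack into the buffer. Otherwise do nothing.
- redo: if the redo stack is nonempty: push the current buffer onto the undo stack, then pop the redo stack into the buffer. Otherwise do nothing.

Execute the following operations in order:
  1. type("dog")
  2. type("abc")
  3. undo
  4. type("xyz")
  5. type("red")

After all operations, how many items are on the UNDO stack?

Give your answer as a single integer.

Answer: 3

Derivation:
After op 1 (type): buf='dog' undo_depth=1 redo_depth=0
After op 2 (type): buf='dogabc' undo_depth=2 redo_depth=0
After op 3 (undo): buf='dog' undo_depth=1 redo_depth=1
After op 4 (type): buf='dogxyz' undo_depth=2 redo_depth=0
After op 5 (type): buf='dogxyzred' undo_depth=3 redo_depth=0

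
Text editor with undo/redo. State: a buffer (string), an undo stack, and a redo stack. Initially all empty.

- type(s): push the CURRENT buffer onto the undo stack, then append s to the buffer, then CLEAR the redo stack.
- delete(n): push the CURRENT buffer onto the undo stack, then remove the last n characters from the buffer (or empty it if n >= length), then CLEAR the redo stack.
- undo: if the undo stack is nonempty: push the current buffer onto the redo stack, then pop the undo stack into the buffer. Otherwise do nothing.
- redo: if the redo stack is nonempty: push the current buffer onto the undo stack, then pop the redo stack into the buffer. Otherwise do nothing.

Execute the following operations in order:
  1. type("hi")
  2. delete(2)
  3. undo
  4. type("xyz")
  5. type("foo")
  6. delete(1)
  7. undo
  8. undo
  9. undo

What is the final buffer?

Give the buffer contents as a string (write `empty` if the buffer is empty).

After op 1 (type): buf='hi' undo_depth=1 redo_depth=0
After op 2 (delete): buf='(empty)' undo_depth=2 redo_depth=0
After op 3 (undo): buf='hi' undo_depth=1 redo_depth=1
After op 4 (type): buf='hixyz' undo_depth=2 redo_depth=0
After op 5 (type): buf='hixyzfoo' undo_depth=3 redo_depth=0
After op 6 (delete): buf='hixyzfo' undo_depth=4 redo_depth=0
After op 7 (undo): buf='hixyzfoo' undo_depth=3 redo_depth=1
After op 8 (undo): buf='hixyz' undo_depth=2 redo_depth=2
After op 9 (undo): buf='hi' undo_depth=1 redo_depth=3

Answer: hi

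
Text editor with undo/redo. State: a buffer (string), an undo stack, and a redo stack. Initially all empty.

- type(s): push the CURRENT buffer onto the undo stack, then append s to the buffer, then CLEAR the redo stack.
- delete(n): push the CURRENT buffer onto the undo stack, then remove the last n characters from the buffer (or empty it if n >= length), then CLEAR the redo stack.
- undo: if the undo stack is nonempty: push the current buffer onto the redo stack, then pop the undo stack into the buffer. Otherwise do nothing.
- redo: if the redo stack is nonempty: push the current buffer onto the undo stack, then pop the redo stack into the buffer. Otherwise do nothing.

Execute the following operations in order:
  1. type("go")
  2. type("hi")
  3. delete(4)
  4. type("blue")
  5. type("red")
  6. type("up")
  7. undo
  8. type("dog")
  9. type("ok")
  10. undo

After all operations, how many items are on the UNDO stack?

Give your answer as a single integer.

Answer: 6

Derivation:
After op 1 (type): buf='go' undo_depth=1 redo_depth=0
After op 2 (type): buf='gohi' undo_depth=2 redo_depth=0
After op 3 (delete): buf='(empty)' undo_depth=3 redo_depth=0
After op 4 (type): buf='blue' undo_depth=4 redo_depth=0
After op 5 (type): buf='bluered' undo_depth=5 redo_depth=0
After op 6 (type): buf='blueredup' undo_depth=6 redo_depth=0
After op 7 (undo): buf='bluered' undo_depth=5 redo_depth=1
After op 8 (type): buf='bluereddog' undo_depth=6 redo_depth=0
After op 9 (type): buf='bluereddogok' undo_depth=7 redo_depth=0
After op 10 (undo): buf='bluereddog' undo_depth=6 redo_depth=1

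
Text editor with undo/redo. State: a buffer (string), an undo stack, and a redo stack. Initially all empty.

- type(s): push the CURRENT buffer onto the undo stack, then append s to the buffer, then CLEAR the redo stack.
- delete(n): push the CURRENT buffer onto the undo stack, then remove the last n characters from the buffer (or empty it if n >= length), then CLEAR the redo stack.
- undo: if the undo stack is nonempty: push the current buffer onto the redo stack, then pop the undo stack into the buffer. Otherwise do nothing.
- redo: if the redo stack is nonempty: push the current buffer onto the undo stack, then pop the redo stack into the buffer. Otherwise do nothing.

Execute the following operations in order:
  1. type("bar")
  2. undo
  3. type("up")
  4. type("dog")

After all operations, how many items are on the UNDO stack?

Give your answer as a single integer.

After op 1 (type): buf='bar' undo_depth=1 redo_depth=0
After op 2 (undo): buf='(empty)' undo_depth=0 redo_depth=1
After op 3 (type): buf='up' undo_depth=1 redo_depth=0
After op 4 (type): buf='updog' undo_depth=2 redo_depth=0

Answer: 2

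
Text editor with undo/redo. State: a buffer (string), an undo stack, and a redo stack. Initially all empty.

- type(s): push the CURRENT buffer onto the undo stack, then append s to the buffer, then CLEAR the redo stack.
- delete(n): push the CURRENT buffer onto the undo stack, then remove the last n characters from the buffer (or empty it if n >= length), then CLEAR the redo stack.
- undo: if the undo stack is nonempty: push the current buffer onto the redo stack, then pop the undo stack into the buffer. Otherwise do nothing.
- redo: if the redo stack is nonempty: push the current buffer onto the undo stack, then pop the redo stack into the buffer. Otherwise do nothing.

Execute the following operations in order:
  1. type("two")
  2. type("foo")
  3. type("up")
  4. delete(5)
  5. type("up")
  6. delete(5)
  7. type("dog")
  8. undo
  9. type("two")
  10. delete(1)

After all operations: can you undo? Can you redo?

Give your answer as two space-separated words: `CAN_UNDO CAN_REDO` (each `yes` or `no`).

Answer: yes no

Derivation:
After op 1 (type): buf='two' undo_depth=1 redo_depth=0
After op 2 (type): buf='twofoo' undo_depth=2 redo_depth=0
After op 3 (type): buf='twofooup' undo_depth=3 redo_depth=0
After op 4 (delete): buf='two' undo_depth=4 redo_depth=0
After op 5 (type): buf='twoup' undo_depth=5 redo_depth=0
After op 6 (delete): buf='(empty)' undo_depth=6 redo_depth=0
After op 7 (type): buf='dog' undo_depth=7 redo_depth=0
After op 8 (undo): buf='(empty)' undo_depth=6 redo_depth=1
After op 9 (type): buf='two' undo_depth=7 redo_depth=0
After op 10 (delete): buf='tw' undo_depth=8 redo_depth=0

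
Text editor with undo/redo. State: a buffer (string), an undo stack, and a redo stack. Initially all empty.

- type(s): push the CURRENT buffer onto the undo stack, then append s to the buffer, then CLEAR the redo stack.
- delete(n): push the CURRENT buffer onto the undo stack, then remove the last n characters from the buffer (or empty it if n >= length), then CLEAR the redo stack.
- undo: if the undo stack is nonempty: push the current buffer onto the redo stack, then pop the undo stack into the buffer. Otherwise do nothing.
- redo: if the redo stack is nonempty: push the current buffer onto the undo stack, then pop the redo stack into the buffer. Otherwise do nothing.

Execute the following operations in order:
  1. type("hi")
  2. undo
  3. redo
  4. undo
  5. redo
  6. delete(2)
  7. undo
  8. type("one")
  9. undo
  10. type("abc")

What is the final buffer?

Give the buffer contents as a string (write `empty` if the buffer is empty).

After op 1 (type): buf='hi' undo_depth=1 redo_depth=0
After op 2 (undo): buf='(empty)' undo_depth=0 redo_depth=1
After op 3 (redo): buf='hi' undo_depth=1 redo_depth=0
After op 4 (undo): buf='(empty)' undo_depth=0 redo_depth=1
After op 5 (redo): buf='hi' undo_depth=1 redo_depth=0
After op 6 (delete): buf='(empty)' undo_depth=2 redo_depth=0
After op 7 (undo): buf='hi' undo_depth=1 redo_depth=1
After op 8 (type): buf='hione' undo_depth=2 redo_depth=0
After op 9 (undo): buf='hi' undo_depth=1 redo_depth=1
After op 10 (type): buf='hiabc' undo_depth=2 redo_depth=0

Answer: hiabc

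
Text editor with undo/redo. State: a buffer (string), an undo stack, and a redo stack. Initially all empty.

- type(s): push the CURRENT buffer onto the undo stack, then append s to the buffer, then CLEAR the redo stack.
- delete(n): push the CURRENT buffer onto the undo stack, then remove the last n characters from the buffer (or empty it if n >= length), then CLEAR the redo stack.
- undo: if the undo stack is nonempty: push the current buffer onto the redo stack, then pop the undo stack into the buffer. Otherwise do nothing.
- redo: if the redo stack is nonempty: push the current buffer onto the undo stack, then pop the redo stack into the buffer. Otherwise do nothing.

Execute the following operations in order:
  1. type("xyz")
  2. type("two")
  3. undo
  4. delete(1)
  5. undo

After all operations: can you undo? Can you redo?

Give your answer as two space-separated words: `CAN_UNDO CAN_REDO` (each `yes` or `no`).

Answer: yes yes

Derivation:
After op 1 (type): buf='xyz' undo_depth=1 redo_depth=0
After op 2 (type): buf='xyztwo' undo_depth=2 redo_depth=0
After op 3 (undo): buf='xyz' undo_depth=1 redo_depth=1
After op 4 (delete): buf='xy' undo_depth=2 redo_depth=0
After op 5 (undo): buf='xyz' undo_depth=1 redo_depth=1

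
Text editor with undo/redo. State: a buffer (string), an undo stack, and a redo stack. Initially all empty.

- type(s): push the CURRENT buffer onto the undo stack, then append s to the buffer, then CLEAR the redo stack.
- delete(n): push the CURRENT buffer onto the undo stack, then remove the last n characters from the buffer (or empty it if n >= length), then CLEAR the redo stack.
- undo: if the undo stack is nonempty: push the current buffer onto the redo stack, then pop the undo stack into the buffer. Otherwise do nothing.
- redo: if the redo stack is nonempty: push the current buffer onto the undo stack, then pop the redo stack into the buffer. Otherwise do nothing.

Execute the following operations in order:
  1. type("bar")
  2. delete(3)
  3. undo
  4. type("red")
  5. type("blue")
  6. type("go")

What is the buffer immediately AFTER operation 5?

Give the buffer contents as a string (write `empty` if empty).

Answer: barredblue

Derivation:
After op 1 (type): buf='bar' undo_depth=1 redo_depth=0
After op 2 (delete): buf='(empty)' undo_depth=2 redo_depth=0
After op 3 (undo): buf='bar' undo_depth=1 redo_depth=1
After op 4 (type): buf='barred' undo_depth=2 redo_depth=0
After op 5 (type): buf='barredblue' undo_depth=3 redo_depth=0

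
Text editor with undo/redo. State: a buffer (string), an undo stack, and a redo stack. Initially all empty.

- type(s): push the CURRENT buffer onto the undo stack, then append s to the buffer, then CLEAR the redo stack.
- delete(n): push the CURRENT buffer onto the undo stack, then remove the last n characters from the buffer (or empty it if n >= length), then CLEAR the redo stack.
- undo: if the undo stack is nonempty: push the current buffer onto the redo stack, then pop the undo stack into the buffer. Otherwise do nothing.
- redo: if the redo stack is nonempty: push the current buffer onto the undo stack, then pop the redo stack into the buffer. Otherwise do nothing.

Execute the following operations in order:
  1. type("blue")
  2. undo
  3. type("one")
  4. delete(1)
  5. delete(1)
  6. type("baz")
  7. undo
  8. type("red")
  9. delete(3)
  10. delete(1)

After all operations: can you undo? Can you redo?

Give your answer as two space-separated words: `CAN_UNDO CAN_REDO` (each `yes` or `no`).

After op 1 (type): buf='blue' undo_depth=1 redo_depth=0
After op 2 (undo): buf='(empty)' undo_depth=0 redo_depth=1
After op 3 (type): buf='one' undo_depth=1 redo_depth=0
After op 4 (delete): buf='on' undo_depth=2 redo_depth=0
After op 5 (delete): buf='o' undo_depth=3 redo_depth=0
After op 6 (type): buf='obaz' undo_depth=4 redo_depth=0
After op 7 (undo): buf='o' undo_depth=3 redo_depth=1
After op 8 (type): buf='ored' undo_depth=4 redo_depth=0
After op 9 (delete): buf='o' undo_depth=5 redo_depth=0
After op 10 (delete): buf='(empty)' undo_depth=6 redo_depth=0

Answer: yes no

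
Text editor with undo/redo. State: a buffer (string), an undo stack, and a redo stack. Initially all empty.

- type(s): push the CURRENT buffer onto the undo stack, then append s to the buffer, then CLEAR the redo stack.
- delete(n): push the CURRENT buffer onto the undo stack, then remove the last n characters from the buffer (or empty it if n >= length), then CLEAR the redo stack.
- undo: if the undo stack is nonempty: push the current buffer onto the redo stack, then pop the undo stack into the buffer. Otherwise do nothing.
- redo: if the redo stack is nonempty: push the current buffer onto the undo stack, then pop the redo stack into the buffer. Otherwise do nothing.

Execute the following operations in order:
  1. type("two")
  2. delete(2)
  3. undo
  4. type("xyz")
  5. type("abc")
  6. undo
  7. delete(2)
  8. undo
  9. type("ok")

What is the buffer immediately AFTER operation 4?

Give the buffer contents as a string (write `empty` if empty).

After op 1 (type): buf='two' undo_depth=1 redo_depth=0
After op 2 (delete): buf='t' undo_depth=2 redo_depth=0
After op 3 (undo): buf='two' undo_depth=1 redo_depth=1
After op 4 (type): buf='twoxyz' undo_depth=2 redo_depth=0

Answer: twoxyz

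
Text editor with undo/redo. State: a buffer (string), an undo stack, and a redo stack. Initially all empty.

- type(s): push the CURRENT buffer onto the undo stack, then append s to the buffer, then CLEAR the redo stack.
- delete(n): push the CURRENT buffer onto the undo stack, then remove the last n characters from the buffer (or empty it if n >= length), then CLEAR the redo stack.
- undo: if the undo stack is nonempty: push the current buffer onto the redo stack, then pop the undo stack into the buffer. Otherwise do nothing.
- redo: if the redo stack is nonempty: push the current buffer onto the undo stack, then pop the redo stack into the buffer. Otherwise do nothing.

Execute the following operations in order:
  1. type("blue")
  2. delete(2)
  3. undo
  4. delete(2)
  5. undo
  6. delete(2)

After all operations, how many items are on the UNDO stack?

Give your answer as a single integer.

Answer: 2

Derivation:
After op 1 (type): buf='blue' undo_depth=1 redo_depth=0
After op 2 (delete): buf='bl' undo_depth=2 redo_depth=0
After op 3 (undo): buf='blue' undo_depth=1 redo_depth=1
After op 4 (delete): buf='bl' undo_depth=2 redo_depth=0
After op 5 (undo): buf='blue' undo_depth=1 redo_depth=1
After op 6 (delete): buf='bl' undo_depth=2 redo_depth=0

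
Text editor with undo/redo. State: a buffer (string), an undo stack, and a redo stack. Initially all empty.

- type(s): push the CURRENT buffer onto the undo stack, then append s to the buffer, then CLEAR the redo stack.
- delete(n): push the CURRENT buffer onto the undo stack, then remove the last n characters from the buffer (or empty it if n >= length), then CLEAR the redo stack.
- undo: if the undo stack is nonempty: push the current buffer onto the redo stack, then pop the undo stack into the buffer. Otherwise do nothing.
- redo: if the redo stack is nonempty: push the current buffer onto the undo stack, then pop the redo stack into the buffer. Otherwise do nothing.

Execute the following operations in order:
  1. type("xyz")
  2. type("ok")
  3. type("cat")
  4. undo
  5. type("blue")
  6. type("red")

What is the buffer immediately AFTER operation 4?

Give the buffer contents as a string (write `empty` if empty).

After op 1 (type): buf='xyz' undo_depth=1 redo_depth=0
After op 2 (type): buf='xyzok' undo_depth=2 redo_depth=0
After op 3 (type): buf='xyzokcat' undo_depth=3 redo_depth=0
After op 4 (undo): buf='xyzok' undo_depth=2 redo_depth=1

Answer: xyzok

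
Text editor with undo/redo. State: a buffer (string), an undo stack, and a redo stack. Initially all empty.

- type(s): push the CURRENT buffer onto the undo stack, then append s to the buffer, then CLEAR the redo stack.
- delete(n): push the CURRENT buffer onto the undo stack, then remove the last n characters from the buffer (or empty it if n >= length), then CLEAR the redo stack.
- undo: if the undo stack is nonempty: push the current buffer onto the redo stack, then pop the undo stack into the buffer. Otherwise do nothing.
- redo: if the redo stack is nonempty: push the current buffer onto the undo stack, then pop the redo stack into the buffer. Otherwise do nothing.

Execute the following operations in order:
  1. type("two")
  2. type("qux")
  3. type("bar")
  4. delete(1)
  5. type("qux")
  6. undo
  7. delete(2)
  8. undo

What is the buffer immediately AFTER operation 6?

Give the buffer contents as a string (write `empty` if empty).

Answer: twoquxba

Derivation:
After op 1 (type): buf='two' undo_depth=1 redo_depth=0
After op 2 (type): buf='twoqux' undo_depth=2 redo_depth=0
After op 3 (type): buf='twoquxbar' undo_depth=3 redo_depth=0
After op 4 (delete): buf='twoquxba' undo_depth=4 redo_depth=0
After op 5 (type): buf='twoquxbaqux' undo_depth=5 redo_depth=0
After op 6 (undo): buf='twoquxba' undo_depth=4 redo_depth=1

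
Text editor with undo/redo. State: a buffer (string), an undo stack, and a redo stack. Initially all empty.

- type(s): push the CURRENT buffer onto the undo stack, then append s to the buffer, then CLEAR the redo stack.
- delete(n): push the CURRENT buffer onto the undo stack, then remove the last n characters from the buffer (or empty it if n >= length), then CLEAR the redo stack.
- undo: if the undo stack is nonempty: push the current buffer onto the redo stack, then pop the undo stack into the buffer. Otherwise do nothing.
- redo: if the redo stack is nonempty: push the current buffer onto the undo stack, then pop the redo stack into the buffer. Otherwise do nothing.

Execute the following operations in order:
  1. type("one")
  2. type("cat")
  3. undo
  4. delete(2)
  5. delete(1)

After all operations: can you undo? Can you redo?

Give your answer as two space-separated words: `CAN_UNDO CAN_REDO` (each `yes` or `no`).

After op 1 (type): buf='one' undo_depth=1 redo_depth=0
After op 2 (type): buf='onecat' undo_depth=2 redo_depth=0
After op 3 (undo): buf='one' undo_depth=1 redo_depth=1
After op 4 (delete): buf='o' undo_depth=2 redo_depth=0
After op 5 (delete): buf='(empty)' undo_depth=3 redo_depth=0

Answer: yes no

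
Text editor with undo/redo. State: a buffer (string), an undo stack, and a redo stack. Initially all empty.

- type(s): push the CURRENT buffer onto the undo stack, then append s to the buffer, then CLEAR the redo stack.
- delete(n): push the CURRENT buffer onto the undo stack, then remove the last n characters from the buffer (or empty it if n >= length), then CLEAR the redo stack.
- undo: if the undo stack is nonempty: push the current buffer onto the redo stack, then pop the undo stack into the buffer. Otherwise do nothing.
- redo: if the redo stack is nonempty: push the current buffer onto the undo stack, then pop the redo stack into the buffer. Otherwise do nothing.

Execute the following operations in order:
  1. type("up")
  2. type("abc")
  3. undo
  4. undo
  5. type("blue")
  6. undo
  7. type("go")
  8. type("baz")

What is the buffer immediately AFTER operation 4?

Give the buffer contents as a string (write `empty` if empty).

After op 1 (type): buf='up' undo_depth=1 redo_depth=0
After op 2 (type): buf='upabc' undo_depth=2 redo_depth=0
After op 3 (undo): buf='up' undo_depth=1 redo_depth=1
After op 4 (undo): buf='(empty)' undo_depth=0 redo_depth=2

Answer: empty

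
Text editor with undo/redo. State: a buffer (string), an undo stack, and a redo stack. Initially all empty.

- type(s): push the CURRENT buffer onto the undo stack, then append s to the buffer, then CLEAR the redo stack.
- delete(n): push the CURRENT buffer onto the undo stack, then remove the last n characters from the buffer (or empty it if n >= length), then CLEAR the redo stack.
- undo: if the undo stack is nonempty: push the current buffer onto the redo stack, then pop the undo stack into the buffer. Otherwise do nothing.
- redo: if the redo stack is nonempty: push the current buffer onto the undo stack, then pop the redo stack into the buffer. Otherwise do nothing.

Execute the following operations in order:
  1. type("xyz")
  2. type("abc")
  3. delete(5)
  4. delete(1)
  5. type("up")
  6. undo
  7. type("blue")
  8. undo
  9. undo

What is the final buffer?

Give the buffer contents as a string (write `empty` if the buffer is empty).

After op 1 (type): buf='xyz' undo_depth=1 redo_depth=0
After op 2 (type): buf='xyzabc' undo_depth=2 redo_depth=0
After op 3 (delete): buf='x' undo_depth=3 redo_depth=0
After op 4 (delete): buf='(empty)' undo_depth=4 redo_depth=0
After op 5 (type): buf='up' undo_depth=5 redo_depth=0
After op 6 (undo): buf='(empty)' undo_depth=4 redo_depth=1
After op 7 (type): buf='blue' undo_depth=5 redo_depth=0
After op 8 (undo): buf='(empty)' undo_depth=4 redo_depth=1
After op 9 (undo): buf='x' undo_depth=3 redo_depth=2

Answer: x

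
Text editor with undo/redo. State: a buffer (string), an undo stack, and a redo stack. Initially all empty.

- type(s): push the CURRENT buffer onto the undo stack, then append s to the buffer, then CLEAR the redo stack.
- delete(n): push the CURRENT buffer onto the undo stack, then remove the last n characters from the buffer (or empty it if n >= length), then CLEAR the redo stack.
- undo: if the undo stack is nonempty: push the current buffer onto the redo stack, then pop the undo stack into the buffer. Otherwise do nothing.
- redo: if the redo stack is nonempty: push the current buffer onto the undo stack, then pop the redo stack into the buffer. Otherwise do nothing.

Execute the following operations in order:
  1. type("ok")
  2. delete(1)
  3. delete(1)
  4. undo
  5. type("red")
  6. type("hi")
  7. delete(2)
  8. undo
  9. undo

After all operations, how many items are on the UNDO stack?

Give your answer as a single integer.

After op 1 (type): buf='ok' undo_depth=1 redo_depth=0
After op 2 (delete): buf='o' undo_depth=2 redo_depth=0
After op 3 (delete): buf='(empty)' undo_depth=3 redo_depth=0
After op 4 (undo): buf='o' undo_depth=2 redo_depth=1
After op 5 (type): buf='ored' undo_depth=3 redo_depth=0
After op 6 (type): buf='oredhi' undo_depth=4 redo_depth=0
After op 7 (delete): buf='ored' undo_depth=5 redo_depth=0
After op 8 (undo): buf='oredhi' undo_depth=4 redo_depth=1
After op 9 (undo): buf='ored' undo_depth=3 redo_depth=2

Answer: 3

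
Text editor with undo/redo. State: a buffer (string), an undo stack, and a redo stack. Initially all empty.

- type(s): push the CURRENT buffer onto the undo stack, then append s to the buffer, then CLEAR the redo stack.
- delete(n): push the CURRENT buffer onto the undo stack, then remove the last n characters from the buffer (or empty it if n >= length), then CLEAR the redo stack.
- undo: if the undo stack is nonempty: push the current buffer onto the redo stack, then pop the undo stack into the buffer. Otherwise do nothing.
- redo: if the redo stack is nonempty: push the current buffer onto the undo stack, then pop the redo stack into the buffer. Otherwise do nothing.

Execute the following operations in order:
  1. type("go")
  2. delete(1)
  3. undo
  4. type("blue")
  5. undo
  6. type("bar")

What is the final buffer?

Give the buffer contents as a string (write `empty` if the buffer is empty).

After op 1 (type): buf='go' undo_depth=1 redo_depth=0
After op 2 (delete): buf='g' undo_depth=2 redo_depth=0
After op 3 (undo): buf='go' undo_depth=1 redo_depth=1
After op 4 (type): buf='goblue' undo_depth=2 redo_depth=0
After op 5 (undo): buf='go' undo_depth=1 redo_depth=1
After op 6 (type): buf='gobar' undo_depth=2 redo_depth=0

Answer: gobar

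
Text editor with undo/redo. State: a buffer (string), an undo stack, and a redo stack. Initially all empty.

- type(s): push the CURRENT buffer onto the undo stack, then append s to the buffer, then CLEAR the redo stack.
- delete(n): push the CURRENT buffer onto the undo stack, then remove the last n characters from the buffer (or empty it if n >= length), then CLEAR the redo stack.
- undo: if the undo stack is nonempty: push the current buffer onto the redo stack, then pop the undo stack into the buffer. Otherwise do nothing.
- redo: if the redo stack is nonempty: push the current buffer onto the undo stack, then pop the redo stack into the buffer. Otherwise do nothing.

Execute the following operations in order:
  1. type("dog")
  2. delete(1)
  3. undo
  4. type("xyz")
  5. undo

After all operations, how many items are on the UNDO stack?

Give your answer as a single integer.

After op 1 (type): buf='dog' undo_depth=1 redo_depth=0
After op 2 (delete): buf='do' undo_depth=2 redo_depth=0
After op 3 (undo): buf='dog' undo_depth=1 redo_depth=1
After op 4 (type): buf='dogxyz' undo_depth=2 redo_depth=0
After op 5 (undo): buf='dog' undo_depth=1 redo_depth=1

Answer: 1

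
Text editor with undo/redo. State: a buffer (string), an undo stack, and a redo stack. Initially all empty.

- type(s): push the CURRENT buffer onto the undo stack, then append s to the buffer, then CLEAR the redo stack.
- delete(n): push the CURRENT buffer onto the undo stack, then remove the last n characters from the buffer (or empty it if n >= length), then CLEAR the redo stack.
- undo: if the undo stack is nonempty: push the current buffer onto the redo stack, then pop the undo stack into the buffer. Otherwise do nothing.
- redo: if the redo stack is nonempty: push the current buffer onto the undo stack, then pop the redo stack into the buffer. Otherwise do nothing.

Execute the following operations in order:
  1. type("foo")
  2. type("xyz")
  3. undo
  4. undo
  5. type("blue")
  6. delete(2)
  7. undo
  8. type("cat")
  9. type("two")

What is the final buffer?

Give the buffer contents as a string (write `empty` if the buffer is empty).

Answer: bluecattwo

Derivation:
After op 1 (type): buf='foo' undo_depth=1 redo_depth=0
After op 2 (type): buf='fooxyz' undo_depth=2 redo_depth=0
After op 3 (undo): buf='foo' undo_depth=1 redo_depth=1
After op 4 (undo): buf='(empty)' undo_depth=0 redo_depth=2
After op 5 (type): buf='blue' undo_depth=1 redo_depth=0
After op 6 (delete): buf='bl' undo_depth=2 redo_depth=0
After op 7 (undo): buf='blue' undo_depth=1 redo_depth=1
After op 8 (type): buf='bluecat' undo_depth=2 redo_depth=0
After op 9 (type): buf='bluecattwo' undo_depth=3 redo_depth=0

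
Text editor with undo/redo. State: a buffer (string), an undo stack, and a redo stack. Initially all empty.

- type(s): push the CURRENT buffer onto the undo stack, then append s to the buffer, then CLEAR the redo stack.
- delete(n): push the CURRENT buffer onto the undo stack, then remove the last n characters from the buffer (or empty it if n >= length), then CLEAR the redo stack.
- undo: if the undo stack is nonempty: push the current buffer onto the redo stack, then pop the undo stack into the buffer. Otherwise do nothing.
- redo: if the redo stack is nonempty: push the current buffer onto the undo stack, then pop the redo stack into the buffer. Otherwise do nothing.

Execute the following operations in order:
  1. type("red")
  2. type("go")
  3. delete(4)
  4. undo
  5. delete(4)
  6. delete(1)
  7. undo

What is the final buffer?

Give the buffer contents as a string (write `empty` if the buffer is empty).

Answer: r

Derivation:
After op 1 (type): buf='red' undo_depth=1 redo_depth=0
After op 2 (type): buf='redgo' undo_depth=2 redo_depth=0
After op 3 (delete): buf='r' undo_depth=3 redo_depth=0
After op 4 (undo): buf='redgo' undo_depth=2 redo_depth=1
After op 5 (delete): buf='r' undo_depth=3 redo_depth=0
After op 6 (delete): buf='(empty)' undo_depth=4 redo_depth=0
After op 7 (undo): buf='r' undo_depth=3 redo_depth=1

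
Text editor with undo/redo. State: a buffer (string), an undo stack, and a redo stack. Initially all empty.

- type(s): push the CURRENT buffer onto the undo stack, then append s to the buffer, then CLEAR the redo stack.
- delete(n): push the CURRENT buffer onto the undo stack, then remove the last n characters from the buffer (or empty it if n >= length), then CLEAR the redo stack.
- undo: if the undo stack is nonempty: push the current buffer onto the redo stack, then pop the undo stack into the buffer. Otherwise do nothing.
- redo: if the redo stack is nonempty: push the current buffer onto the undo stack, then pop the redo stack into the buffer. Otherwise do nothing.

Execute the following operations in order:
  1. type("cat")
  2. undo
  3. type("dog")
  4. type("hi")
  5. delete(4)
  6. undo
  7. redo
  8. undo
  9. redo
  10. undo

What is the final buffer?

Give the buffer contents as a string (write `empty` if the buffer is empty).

After op 1 (type): buf='cat' undo_depth=1 redo_depth=0
After op 2 (undo): buf='(empty)' undo_depth=0 redo_depth=1
After op 3 (type): buf='dog' undo_depth=1 redo_depth=0
After op 4 (type): buf='doghi' undo_depth=2 redo_depth=0
After op 5 (delete): buf='d' undo_depth=3 redo_depth=0
After op 6 (undo): buf='doghi' undo_depth=2 redo_depth=1
After op 7 (redo): buf='d' undo_depth=3 redo_depth=0
After op 8 (undo): buf='doghi' undo_depth=2 redo_depth=1
After op 9 (redo): buf='d' undo_depth=3 redo_depth=0
After op 10 (undo): buf='doghi' undo_depth=2 redo_depth=1

Answer: doghi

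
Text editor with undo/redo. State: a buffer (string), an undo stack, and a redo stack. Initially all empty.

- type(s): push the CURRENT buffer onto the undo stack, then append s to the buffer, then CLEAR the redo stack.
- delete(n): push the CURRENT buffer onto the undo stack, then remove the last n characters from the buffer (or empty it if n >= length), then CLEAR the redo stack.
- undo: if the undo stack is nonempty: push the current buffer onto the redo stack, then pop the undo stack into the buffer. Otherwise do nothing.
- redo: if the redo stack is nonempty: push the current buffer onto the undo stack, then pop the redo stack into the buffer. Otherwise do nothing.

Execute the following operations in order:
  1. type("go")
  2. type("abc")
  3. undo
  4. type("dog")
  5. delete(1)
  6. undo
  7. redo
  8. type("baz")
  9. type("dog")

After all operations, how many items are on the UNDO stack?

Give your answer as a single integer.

Answer: 5

Derivation:
After op 1 (type): buf='go' undo_depth=1 redo_depth=0
After op 2 (type): buf='goabc' undo_depth=2 redo_depth=0
After op 3 (undo): buf='go' undo_depth=1 redo_depth=1
After op 4 (type): buf='godog' undo_depth=2 redo_depth=0
After op 5 (delete): buf='godo' undo_depth=3 redo_depth=0
After op 6 (undo): buf='godog' undo_depth=2 redo_depth=1
After op 7 (redo): buf='godo' undo_depth=3 redo_depth=0
After op 8 (type): buf='godobaz' undo_depth=4 redo_depth=0
After op 9 (type): buf='godobazdog' undo_depth=5 redo_depth=0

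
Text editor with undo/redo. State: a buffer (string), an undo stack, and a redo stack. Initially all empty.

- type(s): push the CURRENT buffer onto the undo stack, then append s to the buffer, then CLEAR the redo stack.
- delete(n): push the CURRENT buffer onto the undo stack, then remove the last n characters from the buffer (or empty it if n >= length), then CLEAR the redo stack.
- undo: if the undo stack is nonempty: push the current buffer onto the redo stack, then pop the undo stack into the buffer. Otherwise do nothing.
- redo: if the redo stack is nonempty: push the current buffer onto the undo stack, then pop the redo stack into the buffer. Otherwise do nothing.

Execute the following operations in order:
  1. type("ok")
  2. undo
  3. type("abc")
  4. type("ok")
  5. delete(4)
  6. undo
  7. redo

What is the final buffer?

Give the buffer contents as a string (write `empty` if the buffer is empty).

Answer: a

Derivation:
After op 1 (type): buf='ok' undo_depth=1 redo_depth=0
After op 2 (undo): buf='(empty)' undo_depth=0 redo_depth=1
After op 3 (type): buf='abc' undo_depth=1 redo_depth=0
After op 4 (type): buf='abcok' undo_depth=2 redo_depth=0
After op 5 (delete): buf='a' undo_depth=3 redo_depth=0
After op 6 (undo): buf='abcok' undo_depth=2 redo_depth=1
After op 7 (redo): buf='a' undo_depth=3 redo_depth=0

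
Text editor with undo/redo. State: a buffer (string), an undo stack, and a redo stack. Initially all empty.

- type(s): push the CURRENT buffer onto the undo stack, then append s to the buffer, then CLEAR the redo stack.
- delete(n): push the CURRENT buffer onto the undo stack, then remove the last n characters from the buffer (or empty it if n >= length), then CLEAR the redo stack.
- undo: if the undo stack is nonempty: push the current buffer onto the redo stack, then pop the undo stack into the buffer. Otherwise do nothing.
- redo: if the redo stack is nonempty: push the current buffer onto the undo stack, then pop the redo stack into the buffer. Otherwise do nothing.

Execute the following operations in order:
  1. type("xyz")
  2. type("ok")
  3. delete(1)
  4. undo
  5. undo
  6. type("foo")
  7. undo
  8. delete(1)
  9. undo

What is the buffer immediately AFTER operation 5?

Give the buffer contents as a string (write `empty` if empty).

After op 1 (type): buf='xyz' undo_depth=1 redo_depth=0
After op 2 (type): buf='xyzok' undo_depth=2 redo_depth=0
After op 3 (delete): buf='xyzo' undo_depth=3 redo_depth=0
After op 4 (undo): buf='xyzok' undo_depth=2 redo_depth=1
After op 5 (undo): buf='xyz' undo_depth=1 redo_depth=2

Answer: xyz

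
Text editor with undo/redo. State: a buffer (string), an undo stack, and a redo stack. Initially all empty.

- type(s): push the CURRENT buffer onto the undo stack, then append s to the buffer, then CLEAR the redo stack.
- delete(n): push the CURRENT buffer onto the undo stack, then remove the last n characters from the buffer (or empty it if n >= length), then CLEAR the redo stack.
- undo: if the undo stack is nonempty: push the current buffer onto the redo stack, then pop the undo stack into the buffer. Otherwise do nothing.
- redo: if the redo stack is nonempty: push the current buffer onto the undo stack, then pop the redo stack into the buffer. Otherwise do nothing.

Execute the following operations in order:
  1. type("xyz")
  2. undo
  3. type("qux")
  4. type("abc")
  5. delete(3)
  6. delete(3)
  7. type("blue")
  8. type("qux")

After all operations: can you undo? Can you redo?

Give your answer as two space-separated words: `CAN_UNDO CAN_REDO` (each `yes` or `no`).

Answer: yes no

Derivation:
After op 1 (type): buf='xyz' undo_depth=1 redo_depth=0
After op 2 (undo): buf='(empty)' undo_depth=0 redo_depth=1
After op 3 (type): buf='qux' undo_depth=1 redo_depth=0
After op 4 (type): buf='quxabc' undo_depth=2 redo_depth=0
After op 5 (delete): buf='qux' undo_depth=3 redo_depth=0
After op 6 (delete): buf='(empty)' undo_depth=4 redo_depth=0
After op 7 (type): buf='blue' undo_depth=5 redo_depth=0
After op 8 (type): buf='bluequx' undo_depth=6 redo_depth=0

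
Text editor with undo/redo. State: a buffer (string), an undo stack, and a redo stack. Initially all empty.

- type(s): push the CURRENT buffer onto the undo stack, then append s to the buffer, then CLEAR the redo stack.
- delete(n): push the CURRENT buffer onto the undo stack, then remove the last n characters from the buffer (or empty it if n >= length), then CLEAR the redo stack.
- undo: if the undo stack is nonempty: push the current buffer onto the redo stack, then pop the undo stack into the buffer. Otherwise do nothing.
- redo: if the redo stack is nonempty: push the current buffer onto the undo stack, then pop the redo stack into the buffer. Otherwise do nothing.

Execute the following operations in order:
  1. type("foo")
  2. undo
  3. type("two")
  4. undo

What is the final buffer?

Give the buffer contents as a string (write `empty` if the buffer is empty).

Answer: empty

Derivation:
After op 1 (type): buf='foo' undo_depth=1 redo_depth=0
After op 2 (undo): buf='(empty)' undo_depth=0 redo_depth=1
After op 3 (type): buf='two' undo_depth=1 redo_depth=0
After op 4 (undo): buf='(empty)' undo_depth=0 redo_depth=1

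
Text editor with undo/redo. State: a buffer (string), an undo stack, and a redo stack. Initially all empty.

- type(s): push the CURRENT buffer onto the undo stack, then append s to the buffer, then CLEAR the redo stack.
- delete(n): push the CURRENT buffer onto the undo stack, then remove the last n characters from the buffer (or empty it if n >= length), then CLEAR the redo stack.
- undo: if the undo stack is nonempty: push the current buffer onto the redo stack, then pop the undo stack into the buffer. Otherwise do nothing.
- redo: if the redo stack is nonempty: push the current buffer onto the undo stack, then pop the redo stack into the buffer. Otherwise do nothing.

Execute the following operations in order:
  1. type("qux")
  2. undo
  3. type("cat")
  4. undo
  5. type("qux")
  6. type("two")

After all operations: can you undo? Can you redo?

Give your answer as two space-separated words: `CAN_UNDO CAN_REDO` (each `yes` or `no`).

Answer: yes no

Derivation:
After op 1 (type): buf='qux' undo_depth=1 redo_depth=0
After op 2 (undo): buf='(empty)' undo_depth=0 redo_depth=1
After op 3 (type): buf='cat' undo_depth=1 redo_depth=0
After op 4 (undo): buf='(empty)' undo_depth=0 redo_depth=1
After op 5 (type): buf='qux' undo_depth=1 redo_depth=0
After op 6 (type): buf='quxtwo' undo_depth=2 redo_depth=0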